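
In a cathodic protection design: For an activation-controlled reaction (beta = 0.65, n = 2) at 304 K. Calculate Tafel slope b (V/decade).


Apply the Tafel slope relation: b = 2.303*R*T/(beta*n*F)
Numerator: 2.303 * 8.314 * 304 = 5820.73
Denominator: 0.65 * 2 * 96485 = 125430.5
b = 5820.73 / 125430.5 = 0.046 V/decade

0.046 V/decade


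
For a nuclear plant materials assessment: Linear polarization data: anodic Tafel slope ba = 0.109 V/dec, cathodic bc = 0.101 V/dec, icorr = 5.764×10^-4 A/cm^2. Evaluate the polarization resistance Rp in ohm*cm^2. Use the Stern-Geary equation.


Apply the Stern-Geary equation: Rp = ba*bc / (2.303*icorr*(ba+bc))
ba*bc = 0.109*0.101 = 0.011009
ba+bc = 0.21; 2.303*icorr*(ba+bc) = 2.303*5.764×10^-4*0.21 = 2.7876433×10^-4
Rp = 0.011009 / 2.7876433×10^-4 = 39.5 ohm*cm^2

39.5 ohm*cm^2


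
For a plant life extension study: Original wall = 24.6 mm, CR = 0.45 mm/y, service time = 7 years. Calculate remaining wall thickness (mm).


Remaining wall = original − CR × time
t = 24.6 − 0.45*7 = 24.6 − 3.15 = 21.45 mm

21.45 mm


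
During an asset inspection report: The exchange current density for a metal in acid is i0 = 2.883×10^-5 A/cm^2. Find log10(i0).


i0 = 2.883×10^-5 A/cm^2
log10(i0) = -4.54

-4.54


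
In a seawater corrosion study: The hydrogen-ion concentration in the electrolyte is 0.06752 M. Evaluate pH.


pH = −log10[H+]
pH = −log10(0.06752) = 1.17

1.17


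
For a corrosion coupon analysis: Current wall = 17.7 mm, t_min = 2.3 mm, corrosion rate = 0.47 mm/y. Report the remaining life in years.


Apply the remaining-life relation: RL = (t_current − t_min) / CR
RL = (17.7 − 2.3) / 0.47 = 15.4 / 0.47 = 32.8 years

32.8 years


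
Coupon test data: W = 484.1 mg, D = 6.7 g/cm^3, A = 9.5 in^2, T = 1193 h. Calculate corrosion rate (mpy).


Apply the mpy weight-loss relation: CR = 534 * W / (D * A * T)
Numerator: 534 * 484.1 = 258509.4
Denominator: 6.7 * 9.5 * 1193 = 75934.45
CR = 258509.4 / 75934.45 = 3.4044 mpy

3.4044 mpy


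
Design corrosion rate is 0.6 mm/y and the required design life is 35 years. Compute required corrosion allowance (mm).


Corrosion allowance = CR × design life
CA = 0.6 * 35 = 21.0 mm

21.0 mm


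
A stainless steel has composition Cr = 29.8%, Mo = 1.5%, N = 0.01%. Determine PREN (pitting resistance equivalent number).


Apply the PREN formula: PREN = Cr + 3.3*Mo + 16*N
PREN = 29.8 + 3.3*1.5 + 16*0.01
PREN = 29.8 + 4.95 + 0.16 = 34.91

34.91


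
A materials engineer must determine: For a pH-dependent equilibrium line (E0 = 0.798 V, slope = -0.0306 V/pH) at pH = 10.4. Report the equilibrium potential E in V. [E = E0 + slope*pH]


Apply the Pourbaix line equation: E = E0 + slope*pH
E = 0.798 + (-0.0306)*10.4 = 0.798 + (-0.31824) = 0.47976 V
Rounded to 4 decimal places: E = 0.4798 V

0.4798 V


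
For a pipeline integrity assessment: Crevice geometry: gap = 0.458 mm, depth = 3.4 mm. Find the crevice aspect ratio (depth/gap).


Aspect ratio = depth / gap
Ratio = 3.4 / 0.458 = 7.4

7.4


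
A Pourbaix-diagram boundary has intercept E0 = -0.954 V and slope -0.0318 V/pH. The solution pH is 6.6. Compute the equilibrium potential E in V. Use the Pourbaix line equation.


Apply the Pourbaix line equation: E = E0 + slope*pH
E = -0.954 + (-0.0318)*6.6 = -0.954 + (-0.20988) = -1.16388 V
Rounded to 3 decimal places: E = -1.164 V

-1.164 V


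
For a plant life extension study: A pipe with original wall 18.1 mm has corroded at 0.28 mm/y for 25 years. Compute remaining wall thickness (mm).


Remaining wall = original − CR × time
t = 18.1 − 0.28*25 = 18.1 − 7.0 = 11.1 mm

11.1 mm


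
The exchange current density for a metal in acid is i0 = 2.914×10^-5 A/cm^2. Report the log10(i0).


i0 = 2.914×10^-5 A/cm^2
log10(i0) = -4.536

-4.536


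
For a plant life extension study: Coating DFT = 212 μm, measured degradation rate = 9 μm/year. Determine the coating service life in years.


Service life = thickness / degradation rate
Life = 212 / 9 = 23.6 years

23.6 years


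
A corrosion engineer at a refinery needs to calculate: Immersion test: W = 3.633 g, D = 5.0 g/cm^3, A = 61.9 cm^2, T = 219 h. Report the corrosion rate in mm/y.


Apply the mm/y weight-loss relation: CR = 87600 * W / (D * A * T)
Numerator: 87600 * 3.633 = 318250.8
Denominator: 5.0 * 61.9 * 219 = 67780.5
CR = 318250.8 / 67780.5 = 4.69532 mm/y

4.69532 mm/y


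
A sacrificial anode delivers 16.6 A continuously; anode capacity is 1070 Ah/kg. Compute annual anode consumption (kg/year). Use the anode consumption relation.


Annual consumption = current * hours per year / capacity
Rate = 16.6 * 8760 / 1070 = 135.9 kg/year

135.9 kg/year


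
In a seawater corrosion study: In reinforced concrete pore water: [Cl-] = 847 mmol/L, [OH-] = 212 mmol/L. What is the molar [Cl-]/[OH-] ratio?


Threshold parameter = [Cl-] / [OH-] (molar basis; both in mmol/L, so units cancel)
Ratio = 847 / 212 = 4.0

4.0


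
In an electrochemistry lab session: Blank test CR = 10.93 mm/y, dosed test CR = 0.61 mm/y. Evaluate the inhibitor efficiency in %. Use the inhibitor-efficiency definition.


Apply the inhibitor-efficiency definition: IE = (CR_blank − CR_inh)/CR_blank × 100
IE = (10.93 − 0.61) / 10.93 × 100
IE = 10.32 / 10.93 × 100 = 94.4 %

94.4 %


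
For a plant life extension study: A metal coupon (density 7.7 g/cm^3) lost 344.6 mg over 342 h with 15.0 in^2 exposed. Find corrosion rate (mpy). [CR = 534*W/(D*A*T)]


Apply the mpy weight-loss relation: CR = 534 * W / (D * A * T)
Numerator: 534 * 344.6 = 184016.4
Denominator: 7.7 * 15.0 * 342 = 39501.0
CR = 184016.4 / 39501.0 = 4.65853 mpy

4.65853 mpy


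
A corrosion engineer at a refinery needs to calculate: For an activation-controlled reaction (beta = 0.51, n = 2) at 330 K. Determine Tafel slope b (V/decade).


Apply the Tafel slope relation: b = 2.303*R*T/(beta*n*F)
Numerator: 2.303 * 8.314 * 330 = 6318.56
Denominator: 0.51 * 2 * 96485 = 98414.7
b = 6318.56 / 98414.7 = 0.0642 V/decade

0.0642 V/decade


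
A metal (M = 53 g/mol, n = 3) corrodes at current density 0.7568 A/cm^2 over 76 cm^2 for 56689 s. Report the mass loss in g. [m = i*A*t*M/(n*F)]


Apply Faraday's law: m = i*A*t*M / (n*F)
Total charge passed Q = i*A*t = 0.7568*76*56689 = 3260569.8752 C
m = Q*M/(n*F) = 3260569.8752*53/(3*96485) = 597.0192 g

597.0192 g


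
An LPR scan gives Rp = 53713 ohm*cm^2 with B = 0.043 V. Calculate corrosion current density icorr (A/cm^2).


Apply the Stern-Geary relation: icorr = B / Rp
icorr = 0.043 / 53713 = 8.006×10^-7 A/cm^2

8.006×10^-7 A/cm^2


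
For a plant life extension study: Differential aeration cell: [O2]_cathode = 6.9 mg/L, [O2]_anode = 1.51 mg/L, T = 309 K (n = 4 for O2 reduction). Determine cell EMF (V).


Apply the Nernst concentration-cell relation: E = (RT/nF)*ln(C_cathode/C_anode)
RT/nF = 8.314*309/(4*96485) = 0.00665654 V
ln(6.9/1.51) = 1.51941
E = 0.00665654 * 1.51941 = 0.01011 V

0.01011 V


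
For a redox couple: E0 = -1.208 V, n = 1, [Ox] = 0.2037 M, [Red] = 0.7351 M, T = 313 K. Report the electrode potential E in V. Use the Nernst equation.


Apply the Nernst equation: E = E0 + (RT/nF)*ln([Ox]/[Red])
Step 1: RT/nF = 8.314*313/(1*96485) = 0.02697085 V
Step 2: [Ox]/[Red] = 0.2037/0.7351 = 0.277105
Step 3: ln(0.277105) = -1.283359
Step 4: correction = 0.02697085 * -1.283359 = -0.035 V
E = -1.208 + -0.035 = -1.243 V

-1.243 V


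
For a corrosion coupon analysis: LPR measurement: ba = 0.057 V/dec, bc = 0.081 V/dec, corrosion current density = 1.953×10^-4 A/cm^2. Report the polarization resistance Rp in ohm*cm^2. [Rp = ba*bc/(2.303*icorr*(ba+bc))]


Apply the Stern-Geary equation: Rp = ba*bc / (2.303*icorr*(ba+bc))
ba*bc = 0.057*0.081 = 0.004617
ba+bc = 0.138; 2.303*icorr*(ba+bc) = 2.303*1.953×10^-4*0.138 = 6.2069074×10^-5
Rp = 0.004617 / 6.2069074×10^-5 = 74.38 ohm*cm^2

74.38 ohm*cm^2


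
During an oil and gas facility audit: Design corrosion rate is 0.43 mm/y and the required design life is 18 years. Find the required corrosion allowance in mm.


Corrosion allowance = CR × design life
CA = 0.43 * 18 = 7.74 mm

7.74 mm


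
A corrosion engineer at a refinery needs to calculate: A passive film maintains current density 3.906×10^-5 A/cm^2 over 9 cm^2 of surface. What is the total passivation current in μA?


I = i_pass * A, then convert A → μA (×10^6)
I = 3.906×10^-5 * 9 * 10^6 = 351.54 μA

351.54 μA


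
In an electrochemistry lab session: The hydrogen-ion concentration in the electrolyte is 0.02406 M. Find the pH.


pH = −log10[H+]
pH = −log10(0.02406) = 1.62

1.62


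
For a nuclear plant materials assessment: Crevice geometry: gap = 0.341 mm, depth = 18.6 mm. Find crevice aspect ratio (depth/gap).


Aspect ratio = depth / gap
Ratio = 18.6 / 0.341 = 54.5

54.5


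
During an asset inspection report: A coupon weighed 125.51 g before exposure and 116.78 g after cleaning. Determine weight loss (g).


Weight loss = initial − final
WL = 125.51 − 116.78 = 8.73 g

8.73 g


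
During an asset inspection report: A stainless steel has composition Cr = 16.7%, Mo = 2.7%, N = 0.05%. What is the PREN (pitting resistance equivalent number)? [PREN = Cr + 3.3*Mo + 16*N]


Apply the PREN formula: PREN = Cr + 3.3*Mo + 16*N
PREN = 16.7 + 3.3*2.7 + 16*0.05
PREN = 16.7 + 8.91 + 0.8 = 26.41

26.41


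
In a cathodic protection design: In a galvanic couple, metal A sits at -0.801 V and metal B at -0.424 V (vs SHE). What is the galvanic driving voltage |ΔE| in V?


Driving voltage is the absolute potential difference.
|ΔE| = |-0.801 − (-0.424)| = 0.377 V

0.377 V


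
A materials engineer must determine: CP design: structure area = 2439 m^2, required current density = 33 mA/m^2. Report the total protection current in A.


I = area * current density, then convert mA → A (÷1000)
I = 2439 * 33 / 1000 = 80.49 A

80.49 A


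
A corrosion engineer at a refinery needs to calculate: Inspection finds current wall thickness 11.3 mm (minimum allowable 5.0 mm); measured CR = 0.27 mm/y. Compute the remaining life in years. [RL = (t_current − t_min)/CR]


Apply the remaining-life relation: RL = (t_current − t_min) / CR
RL = (11.3 − 5.0) / 0.27 = 6.3 / 0.27 = 23.3 years

23.3 years


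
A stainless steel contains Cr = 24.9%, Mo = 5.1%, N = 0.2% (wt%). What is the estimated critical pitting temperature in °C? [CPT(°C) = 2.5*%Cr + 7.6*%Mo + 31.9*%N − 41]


Apply the ASTM G48 empirical CPT estimate: CPT(°C) = 2.5*%Cr + 7.6*%Mo + 31.9*%N − 41
2.5*24.9 = 62.25; 7.6*5.1 = 38.76; 31.9*0.2 = 6.38
CPT = 62.25 + 38.76 + 6.38 − 41 = 66.39 °C
Rounded to 0.1 °C: CPT ≈ 66.4 °C

66.4 °C


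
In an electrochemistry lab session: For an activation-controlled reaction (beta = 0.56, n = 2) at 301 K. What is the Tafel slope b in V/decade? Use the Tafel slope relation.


Apply the Tafel slope relation: b = 2.303*R*T/(beta*n*F)
Numerator: 2.303 * 8.314 * 301 = 5763.29
Denominator: 0.56 * 2 * 96485 = 108063.2
b = 5763.29 / 108063.2 = 0.053 V/decade

0.053 V/decade


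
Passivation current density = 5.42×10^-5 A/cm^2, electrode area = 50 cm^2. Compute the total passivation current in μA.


I = i_pass * A, then convert A → μA (×10^6)
I = 5.42×10^-5 * 50 * 10^6 = 2710.0 μA

2710.0 μA


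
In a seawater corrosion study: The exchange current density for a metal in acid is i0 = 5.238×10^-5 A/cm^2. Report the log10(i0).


i0 = 5.238×10^-5 A/cm^2
log10(i0) = -4.281

-4.281


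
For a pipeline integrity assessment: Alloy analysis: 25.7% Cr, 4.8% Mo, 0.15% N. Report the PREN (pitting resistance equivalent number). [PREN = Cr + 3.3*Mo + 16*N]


Apply the PREN formula: PREN = Cr + 3.3*Mo + 16*N
PREN = 25.7 + 3.3*4.8 + 16*0.15
PREN = 25.7 + 15.84 + 2.4 = 43.94

43.94


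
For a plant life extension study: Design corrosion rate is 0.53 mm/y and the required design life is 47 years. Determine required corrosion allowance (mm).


Corrosion allowance = CR × design life
CA = 0.53 * 47 = 24.91 mm

24.91 mm


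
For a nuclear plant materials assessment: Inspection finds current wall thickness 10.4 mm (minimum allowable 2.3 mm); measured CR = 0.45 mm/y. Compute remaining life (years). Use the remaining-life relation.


Apply the remaining-life relation: RL = (t_current − t_min) / CR
RL = (10.4 − 2.3) / 0.45 = 8.1 / 0.45 = 18.0 years

18.0 years


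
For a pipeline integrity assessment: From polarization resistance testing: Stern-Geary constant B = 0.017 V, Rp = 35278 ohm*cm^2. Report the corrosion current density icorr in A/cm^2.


Apply the Stern-Geary relation: icorr = B / Rp
icorr = 0.017 / 35278 = 4.819×10^-7 A/cm^2

4.819×10^-7 A/cm^2


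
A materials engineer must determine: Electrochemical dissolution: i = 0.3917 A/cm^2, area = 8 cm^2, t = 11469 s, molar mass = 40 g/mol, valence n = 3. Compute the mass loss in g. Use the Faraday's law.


Apply Faraday's law: m = i*A*t*M / (n*F)
Total charge passed Q = i*A*t = 0.3917*8*11469 = 35939.2584 C
m = Q*M/(n*F) = 35939.2584*40/(3*96485) = 4.966 g

4.966 g


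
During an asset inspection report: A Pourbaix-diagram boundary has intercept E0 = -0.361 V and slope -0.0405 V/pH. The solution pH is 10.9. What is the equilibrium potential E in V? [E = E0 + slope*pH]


Apply the Pourbaix line equation: E = E0 + slope*pH
E = -0.361 + (-0.0405)*10.9 = -0.361 + (-0.44145) = -0.80245 V
Rounded to 4 decimal places: E = -0.8025 V

-0.8025 V


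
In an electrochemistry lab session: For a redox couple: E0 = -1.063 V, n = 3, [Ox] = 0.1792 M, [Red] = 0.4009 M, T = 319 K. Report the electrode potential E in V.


Apply the Nernst equation: E = E0 + (RT/nF)*ln([Ox]/[Red])
Step 1: RT/nF = 8.314*319/(3*96485) = 0.00916262 V
Step 2: [Ox]/[Red] = 0.1792/0.4009 = 0.446994
Step 3: ln(0.446994) = -0.80521
Step 4: correction = 0.00916262 * -0.80521 = -0.0074 V
E = -1.063 + -0.0074 = -1.0704 V

-1.0704 V


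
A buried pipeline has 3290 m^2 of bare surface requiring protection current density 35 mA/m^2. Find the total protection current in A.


I = area * current density, then convert mA → A (÷1000)
I = 3290 * 35 / 1000 = 115.15 A

115.15 A


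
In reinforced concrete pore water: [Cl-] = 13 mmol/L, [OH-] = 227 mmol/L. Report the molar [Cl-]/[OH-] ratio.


Threshold parameter = [Cl-] / [OH-] (molar basis; both in mmol/L, so units cancel)
Ratio = 13 / 227 = 0.06

0.06


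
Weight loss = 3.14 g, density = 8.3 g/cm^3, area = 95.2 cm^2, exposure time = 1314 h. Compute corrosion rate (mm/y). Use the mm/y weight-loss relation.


Apply the mm/y weight-loss relation: CR = 87600 * W / (D * A * T)
Numerator: 87600 * 3.14 = 275064.0
Denominator: 8.3 * 95.2 * 1314 = 1038270.24
CR = 275064.0 / 1038270.24 = 0.26493 mm/y

0.26493 mm/y


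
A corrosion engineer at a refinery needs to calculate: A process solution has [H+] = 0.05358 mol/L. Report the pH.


pH = −log10[H+]
pH = −log10(0.05358) = 1.27

1.27


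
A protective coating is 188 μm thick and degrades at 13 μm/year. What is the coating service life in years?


Service life = thickness / degradation rate
Life = 188 / 13 = 14.5 years

14.5 years


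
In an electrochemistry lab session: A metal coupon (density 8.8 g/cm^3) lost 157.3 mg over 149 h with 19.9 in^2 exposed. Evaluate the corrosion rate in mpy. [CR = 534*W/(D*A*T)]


Apply the mpy weight-loss relation: CR = 534 * W / (D * A * T)
Numerator: 534 * 157.3 = 83998.2
Denominator: 8.8 * 19.9 * 149 = 26092.88
CR = 83998.2 / 26092.88 = 3.2192 mpy

3.2192 mpy


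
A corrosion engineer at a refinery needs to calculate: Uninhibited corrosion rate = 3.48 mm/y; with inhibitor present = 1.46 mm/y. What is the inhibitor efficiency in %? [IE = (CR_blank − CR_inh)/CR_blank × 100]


Apply the inhibitor-efficiency definition: IE = (CR_blank − CR_inh)/CR_blank × 100
IE = (3.48 − 1.46) / 3.48 × 100
IE = 2.02 / 3.48 × 100 = 58.0 %

58.0 %


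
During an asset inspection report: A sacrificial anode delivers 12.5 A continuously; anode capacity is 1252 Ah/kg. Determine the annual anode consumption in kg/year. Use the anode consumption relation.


Annual consumption = current * hours per year / capacity
Rate = 12.5 * 8760 / 1252 = 87.5 kg/year

87.5 kg/year


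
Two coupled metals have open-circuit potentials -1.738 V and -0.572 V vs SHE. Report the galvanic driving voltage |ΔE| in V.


Driving voltage is the absolute potential difference.
|ΔE| = |-1.738 − (-0.572)| = 1.166 V

1.166 V


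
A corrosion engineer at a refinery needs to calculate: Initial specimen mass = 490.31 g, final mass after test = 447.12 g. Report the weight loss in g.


Weight loss = initial − final
WL = 490.31 − 447.12 = 43.19 g

43.19 g


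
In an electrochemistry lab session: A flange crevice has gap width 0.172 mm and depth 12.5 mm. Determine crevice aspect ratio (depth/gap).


Aspect ratio = depth / gap
Ratio = 12.5 / 0.172 = 72.7

72.7


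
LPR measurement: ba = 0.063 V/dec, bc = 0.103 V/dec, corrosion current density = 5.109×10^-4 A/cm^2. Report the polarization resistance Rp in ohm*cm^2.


Apply the Stern-Geary equation: Rp = ba*bc / (2.303*icorr*(ba+bc))
ba*bc = 0.063*0.103 = 0.006489
ba+bc = 0.166; 2.303*icorr*(ba+bc) = 2.303*5.109×10^-4*0.166 = 1.9531605×10^-4
Rp = 0.006489 / 1.9531605×10^-4 = 33.22 ohm*cm^2

33.22 ohm*cm^2


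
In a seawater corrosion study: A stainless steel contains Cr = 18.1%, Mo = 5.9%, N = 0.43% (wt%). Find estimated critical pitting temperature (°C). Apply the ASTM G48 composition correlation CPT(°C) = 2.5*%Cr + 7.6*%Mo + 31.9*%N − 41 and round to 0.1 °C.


Apply the ASTM G48 empirical CPT estimate: CPT(°C) = 2.5*%Cr + 7.6*%Mo + 31.9*%N − 41
2.5*18.1 = 45.25; 7.6*5.9 = 44.84; 31.9*0.43 = 13.717
CPT = 45.25 + 44.84 + 13.717 − 41 = 62.807 °C
Rounded to 0.1 °C: CPT ≈ 62.8 °C

62.8 °C


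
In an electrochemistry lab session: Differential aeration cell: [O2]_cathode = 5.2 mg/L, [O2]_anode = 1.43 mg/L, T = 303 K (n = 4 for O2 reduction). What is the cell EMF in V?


Apply the Nernst concentration-cell relation: E = (RT/nF)*ln(C_cathode/C_anode)
RT/nF = 8.314*303/(4*96485) = 0.00652729 V
ln(5.2/1.43) = 1.29098
E = 0.00652729 * 1.29098 = 0.00843 V

0.00843 V


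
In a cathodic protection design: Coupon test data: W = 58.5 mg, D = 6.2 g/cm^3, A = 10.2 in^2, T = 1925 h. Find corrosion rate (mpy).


Apply the mpy weight-loss relation: CR = 534 * W / (D * A * T)
Numerator: 534 * 58.5 = 31239.0
Denominator: 6.2 * 10.2 * 1925 = 121737.0
CR = 31239.0 / 121737.0 = 0.257 mpy

0.257 mpy


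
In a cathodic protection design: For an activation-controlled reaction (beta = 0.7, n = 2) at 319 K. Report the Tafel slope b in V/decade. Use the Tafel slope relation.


Apply the Tafel slope relation: b = 2.303*R*T/(beta*n*F)
Numerator: 2.303 * 8.314 * 319 = 6107.94
Denominator: 0.7 * 2 * 96485 = 135079.0
b = 6107.94 / 135079.0 = 0.045 V/decade

0.045 V/decade


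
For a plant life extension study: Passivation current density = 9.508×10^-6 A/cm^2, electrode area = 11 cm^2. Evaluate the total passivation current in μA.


I = i_pass * A, then convert A → μA (×10^6)
I = 9.508×10^-6 * 11 * 10^6 = 104.59 μA

104.59 μA


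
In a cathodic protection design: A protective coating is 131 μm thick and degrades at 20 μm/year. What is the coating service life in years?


Service life = thickness / degradation rate
Life = 131 / 20 = 6.6 years

6.6 years


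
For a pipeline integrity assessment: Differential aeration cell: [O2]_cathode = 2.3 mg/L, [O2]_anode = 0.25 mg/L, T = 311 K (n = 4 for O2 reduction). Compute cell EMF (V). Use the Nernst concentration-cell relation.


Apply the Nernst concentration-cell relation: E = (RT/nF)*ln(C_cathode/C_anode)
RT/nF = 8.314*311/(4*96485) = 0.00669963 V
ln(2.3/0.25) = 2.2192
E = 0.00669963 * 2.2192 = 0.01487 V

0.01487 V


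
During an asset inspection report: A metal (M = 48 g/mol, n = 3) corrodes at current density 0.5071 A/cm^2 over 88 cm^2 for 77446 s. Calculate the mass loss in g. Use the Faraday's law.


Apply Faraday's law: m = i*A*t*M / (n*F)
Total charge passed Q = i*A*t = 0.5071*88*77446 = 3456012.2608 C
m = Q*M/(n*F) = 3456012.2608*48/(3*96485) = 573.10666 g

573.10666 g


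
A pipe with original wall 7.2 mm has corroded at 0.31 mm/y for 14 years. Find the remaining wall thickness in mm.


Remaining wall = original − CR × time
t = 7.2 − 0.31*14 = 7.2 − 4.34 = 2.86 mm

2.86 mm


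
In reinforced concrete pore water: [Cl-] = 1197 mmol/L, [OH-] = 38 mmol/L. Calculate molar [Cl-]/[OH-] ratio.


Threshold parameter = [Cl-] / [OH-] (molar basis; both in mmol/L, so units cancel)
Ratio = 1197 / 38 = 31.5

31.5


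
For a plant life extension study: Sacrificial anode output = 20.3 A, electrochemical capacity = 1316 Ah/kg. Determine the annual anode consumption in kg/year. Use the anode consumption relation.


Annual consumption = current * hours per year / capacity
Rate = 20.3 * 8760 / 1316 = 135.1 kg/year

135.1 kg/year


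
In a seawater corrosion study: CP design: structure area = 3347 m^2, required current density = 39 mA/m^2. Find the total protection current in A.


I = area * current density, then convert mA → A (÷1000)
I = 3347 * 39 / 1000 = 130.53 A

130.53 A


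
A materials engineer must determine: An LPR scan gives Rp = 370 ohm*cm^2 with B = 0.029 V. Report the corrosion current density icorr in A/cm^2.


Apply the Stern-Geary relation: icorr = B / Rp
icorr = 0.029 / 370 = 7.838×10^-5 A/cm^2

7.838×10^-5 A/cm^2


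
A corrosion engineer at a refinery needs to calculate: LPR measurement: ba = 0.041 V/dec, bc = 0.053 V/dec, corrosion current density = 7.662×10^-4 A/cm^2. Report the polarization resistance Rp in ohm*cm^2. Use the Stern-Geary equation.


Apply the Stern-Geary equation: Rp = ba*bc / (2.303*icorr*(ba+bc))
ba*bc = 0.041*0.053 = 0.002173
ba+bc = 0.094; 2.303*icorr*(ba+bc) = 2.303*7.662×10^-4*0.094 = 1.6586851×10^-4
Rp = 0.002173 / 1.6586851×10^-4 = 13.1 ohm*cm^2

13.1 ohm*cm^2


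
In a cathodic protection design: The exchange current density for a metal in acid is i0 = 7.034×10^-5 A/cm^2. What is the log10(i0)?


i0 = 7.034×10^-5 A/cm^2
log10(i0) = -4.153

-4.153


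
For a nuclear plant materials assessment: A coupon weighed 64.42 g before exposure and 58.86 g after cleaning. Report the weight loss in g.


Weight loss = initial − final
WL = 64.42 − 58.86 = 5.56 g

5.56 g


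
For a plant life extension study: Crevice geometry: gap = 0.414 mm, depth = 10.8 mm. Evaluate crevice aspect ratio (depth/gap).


Aspect ratio = depth / gap
Ratio = 10.8 / 0.414 = 26.1

26.1


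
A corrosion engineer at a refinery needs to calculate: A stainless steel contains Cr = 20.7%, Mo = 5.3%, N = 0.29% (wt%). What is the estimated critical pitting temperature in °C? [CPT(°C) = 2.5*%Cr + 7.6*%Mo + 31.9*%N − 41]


Apply the ASTM G48 empirical CPT estimate: CPT(°C) = 2.5*%Cr + 7.6*%Mo + 31.9*%N − 41
2.5*20.7 = 51.75; 7.6*5.3 = 40.28; 31.9*0.29 = 9.251
CPT = 51.75 + 40.28 + 9.251 − 41 = 60.281 °C
Rounded to 0.1 °C: CPT ≈ 60.3 °C

60.3 °C


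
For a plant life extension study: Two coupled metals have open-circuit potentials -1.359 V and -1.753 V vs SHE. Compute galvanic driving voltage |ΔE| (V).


Driving voltage is the absolute potential difference.
|ΔE| = |-1.359 − (-1.753)| = 0.394 V

0.394 V


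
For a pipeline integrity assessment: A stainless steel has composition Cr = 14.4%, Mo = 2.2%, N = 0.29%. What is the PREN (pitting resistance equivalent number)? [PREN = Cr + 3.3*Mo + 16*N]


Apply the PREN formula: PREN = Cr + 3.3*Mo + 16*N
PREN = 14.4 + 3.3*2.2 + 16*0.29
PREN = 14.4 + 7.26 + 4.64 = 26.3

26.3


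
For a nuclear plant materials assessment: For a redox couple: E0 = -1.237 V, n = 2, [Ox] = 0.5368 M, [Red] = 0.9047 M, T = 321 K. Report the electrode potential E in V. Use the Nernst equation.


Apply the Nernst equation: E = E0 + (RT/nF)*ln([Ox]/[Red])
Step 1: RT/nF = 8.314*321/(2*96485) = 0.0138301 V
Step 2: [Ox]/[Red] = 0.5368/0.9047 = 0.593346
Step 3: ln(0.593346) = -0.521978
Step 4: correction = 0.0138301 * -0.521978 = -0.0072 V
E = -1.237 + -0.0072 = -1.2442 V

-1.2442 V


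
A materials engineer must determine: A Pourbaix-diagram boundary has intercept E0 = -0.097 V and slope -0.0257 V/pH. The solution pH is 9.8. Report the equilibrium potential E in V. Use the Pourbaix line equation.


Apply the Pourbaix line equation: E = E0 + slope*pH
E = -0.097 + (-0.0257)*9.8 = -0.097 + (-0.25186) = -0.34886 V
Rounded to 3 decimal places: E = -0.349 V

-0.349 V


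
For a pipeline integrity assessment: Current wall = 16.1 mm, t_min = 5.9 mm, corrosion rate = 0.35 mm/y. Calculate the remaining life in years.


Apply the remaining-life relation: RL = (t_current − t_min) / CR
RL = (16.1 − 5.9) / 0.35 = 10.2 / 0.35 = 29.1 years

29.1 years


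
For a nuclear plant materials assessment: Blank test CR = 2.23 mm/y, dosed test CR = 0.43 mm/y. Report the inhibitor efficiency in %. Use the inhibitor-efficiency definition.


Apply the inhibitor-efficiency definition: IE = (CR_blank − CR_inh)/CR_blank × 100
IE = (2.23 − 0.43) / 2.23 × 100
IE = 1.8 / 2.23 × 100 = 80.7 %

80.7 %


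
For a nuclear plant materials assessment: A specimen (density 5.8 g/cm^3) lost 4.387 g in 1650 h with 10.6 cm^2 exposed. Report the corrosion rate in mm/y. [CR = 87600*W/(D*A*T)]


Apply the mm/y weight-loss relation: CR = 87600 * W / (D * A * T)
Numerator: 87600 * 4.387 = 384301.2
Denominator: 5.8 * 10.6 * 1650 = 101442.0
CR = 384301.2 / 101442.0 = 3.788384 mm/y

3.788384 mm/y


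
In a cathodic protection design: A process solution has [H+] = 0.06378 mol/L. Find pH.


pH = −log10[H+]
pH = −log10(0.06378) = 1.2

1.2


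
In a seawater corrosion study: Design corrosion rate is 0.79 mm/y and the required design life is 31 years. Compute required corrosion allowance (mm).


Corrosion allowance = CR × design life
CA = 0.79 * 31 = 24.49 mm

24.49 mm


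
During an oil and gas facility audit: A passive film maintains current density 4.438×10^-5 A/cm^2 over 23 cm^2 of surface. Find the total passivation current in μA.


I = i_pass * A, then convert A → μA (×10^6)
I = 4.438×10^-5 * 23 * 10^6 = 1020.74 μA

1020.74 μA


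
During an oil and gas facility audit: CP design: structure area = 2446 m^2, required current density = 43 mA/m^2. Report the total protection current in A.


I = area * current density, then convert mA → A (÷1000)
I = 2446 * 43 / 1000 = 105.18 A

105.18 A


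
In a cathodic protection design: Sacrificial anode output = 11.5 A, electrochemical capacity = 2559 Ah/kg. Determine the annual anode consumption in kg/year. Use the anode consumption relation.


Annual consumption = current * hours per year / capacity
Rate = 11.5 * 8760 / 2559 = 39.4 kg/year

39.4 kg/year


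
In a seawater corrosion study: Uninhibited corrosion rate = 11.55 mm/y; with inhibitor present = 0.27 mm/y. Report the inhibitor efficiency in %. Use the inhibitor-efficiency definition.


Apply the inhibitor-efficiency definition: IE = (CR_blank − CR_inh)/CR_blank × 100
IE = (11.55 − 0.27) / 11.55 × 100
IE = 11.28 / 11.55 × 100 = 97.7 %

97.7 %


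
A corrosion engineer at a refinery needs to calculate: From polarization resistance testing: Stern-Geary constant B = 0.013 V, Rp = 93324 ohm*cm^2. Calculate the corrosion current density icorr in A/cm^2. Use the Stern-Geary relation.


Apply the Stern-Geary relation: icorr = B / Rp
icorr = 0.013 / 93324 = 1.393×10^-7 A/cm^2

1.393×10^-7 A/cm^2


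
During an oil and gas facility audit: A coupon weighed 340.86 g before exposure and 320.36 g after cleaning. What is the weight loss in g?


Weight loss = initial − final
WL = 340.86 − 320.36 = 20.5 g

20.5 g


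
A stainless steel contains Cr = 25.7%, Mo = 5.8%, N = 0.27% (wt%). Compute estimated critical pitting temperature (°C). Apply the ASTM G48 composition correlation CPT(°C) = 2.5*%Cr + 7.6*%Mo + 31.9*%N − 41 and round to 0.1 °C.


Apply the ASTM G48 empirical CPT estimate: CPT(°C) = 2.5*%Cr + 7.6*%Mo + 31.9*%N − 41
2.5*25.7 = 64.25; 7.6*5.8 = 44.08; 31.9*0.27 = 8.613
CPT = 64.25 + 44.08 + 8.613 − 41 = 75.943 °C
Rounded to 0.1 °C: CPT ≈ 75.9 °C

75.9 °C


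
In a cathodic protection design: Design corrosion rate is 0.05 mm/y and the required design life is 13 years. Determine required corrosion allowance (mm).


Corrosion allowance = CR × design life
CA = 0.05 * 13 = 0.65 mm

0.65 mm


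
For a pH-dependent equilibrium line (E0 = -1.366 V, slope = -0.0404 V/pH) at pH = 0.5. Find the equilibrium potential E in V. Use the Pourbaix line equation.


Apply the Pourbaix line equation: E = E0 + slope*pH
E = -1.366 + (-0.0404)*0.5 = -1.366 + (-0.0202) = -1.3862 V
Rounded to 3 decimal places: E = -1.386 V

-1.386 V


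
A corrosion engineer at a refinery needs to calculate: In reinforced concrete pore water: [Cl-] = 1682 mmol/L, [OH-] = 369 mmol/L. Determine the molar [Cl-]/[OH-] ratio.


Threshold parameter = [Cl-] / [OH-] (molar basis; both in mmol/L, so units cancel)
Ratio = 1682 / 369 = 4.56

4.56


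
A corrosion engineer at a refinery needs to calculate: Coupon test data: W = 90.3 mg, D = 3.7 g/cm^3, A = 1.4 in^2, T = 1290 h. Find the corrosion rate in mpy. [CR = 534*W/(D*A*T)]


Apply the mpy weight-loss relation: CR = 534 * W / (D * A * T)
Numerator: 534 * 90.3 = 48220.2
Denominator: 3.7 * 1.4 * 1290 = 6682.2
CR = 48220.2 / 6682.2 = 7.2162 mpy

7.2162 mpy


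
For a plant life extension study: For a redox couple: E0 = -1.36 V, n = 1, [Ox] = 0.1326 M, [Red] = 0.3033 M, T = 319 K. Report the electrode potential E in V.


Apply the Nernst equation: E = E0 + (RT/nF)*ln([Ox]/[Red])
Step 1: RT/nF = 8.314*319/(1*96485) = 0.02748786 V
Step 2: [Ox]/[Red] = 0.1326/0.3033 = 0.437191
Step 3: ln(0.437191) = -0.827385
Step 4: correction = 0.02748786 * -0.827385 = -0.0227 V
E = -1.36 + -0.0227 = -1.3827 V

-1.3827 V


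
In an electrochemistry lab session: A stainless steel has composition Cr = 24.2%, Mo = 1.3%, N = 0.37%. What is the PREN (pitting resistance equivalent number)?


Apply the PREN formula: PREN = Cr + 3.3*Mo + 16*N
PREN = 24.2 + 3.3*1.3 + 16*0.37
PREN = 24.2 + 4.29 + 5.92 = 34.41

34.41


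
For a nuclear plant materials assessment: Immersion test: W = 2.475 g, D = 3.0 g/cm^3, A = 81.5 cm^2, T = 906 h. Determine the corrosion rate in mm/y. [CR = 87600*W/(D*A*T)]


Apply the mm/y weight-loss relation: CR = 87600 * W / (D * A * T)
Numerator: 87600 * 2.475 = 216810.0
Denominator: 3.0 * 81.5 * 906 = 221517.0
CR = 216810.0 / 221517.0 = 0.97875 mm/y

0.97875 mm/y


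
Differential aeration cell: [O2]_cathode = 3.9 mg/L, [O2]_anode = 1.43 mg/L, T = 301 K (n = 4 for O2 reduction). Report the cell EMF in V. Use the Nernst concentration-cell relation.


Apply the Nernst concentration-cell relation: E = (RT/nF)*ln(C_cathode/C_anode)
RT/nF = 8.314*301/(4*96485) = 0.0064842 V
ln(3.9/1.43) = 1.0033
E = 0.0064842 * 1.0033 = 0.00651 V

0.00651 V


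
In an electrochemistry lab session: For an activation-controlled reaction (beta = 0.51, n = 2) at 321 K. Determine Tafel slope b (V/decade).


Apply the Tafel slope relation: b = 2.303*R*T/(beta*n*F)
Numerator: 2.303 * 8.314 * 321 = 6146.23
Denominator: 0.51 * 2 * 96485 = 98414.7
b = 6146.23 / 98414.7 = 0.0625 V/decade

0.0625 V/decade


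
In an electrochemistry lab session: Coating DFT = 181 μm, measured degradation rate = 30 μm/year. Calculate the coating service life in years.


Service life = thickness / degradation rate
Life = 181 / 30 = 6.0 years

6.0 years


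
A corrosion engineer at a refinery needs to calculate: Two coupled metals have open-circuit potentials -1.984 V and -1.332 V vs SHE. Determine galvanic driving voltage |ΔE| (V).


Driving voltage is the absolute potential difference.
|ΔE| = |-1.984 − (-1.332)| = 0.652 V

0.652 V


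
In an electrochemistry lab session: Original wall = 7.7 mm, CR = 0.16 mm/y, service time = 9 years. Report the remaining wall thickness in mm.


Remaining wall = original − CR × time
t = 7.7 − 0.16*9 = 7.7 − 1.44 = 6.26 mm

6.26 mm


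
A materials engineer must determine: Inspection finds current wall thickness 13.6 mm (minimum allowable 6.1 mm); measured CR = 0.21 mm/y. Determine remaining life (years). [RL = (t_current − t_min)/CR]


Apply the remaining-life relation: RL = (t_current − t_min) / CR
RL = (13.6 − 6.1) / 0.21 = 7.5 / 0.21 = 35.7 years

35.7 years


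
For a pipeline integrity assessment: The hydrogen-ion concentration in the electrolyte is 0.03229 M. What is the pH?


pH = −log10[H+]
pH = −log10(0.03229) = 1.49

1.49


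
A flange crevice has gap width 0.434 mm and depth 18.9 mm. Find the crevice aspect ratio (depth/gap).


Aspect ratio = depth / gap
Ratio = 18.9 / 0.434 = 43.5

43.5


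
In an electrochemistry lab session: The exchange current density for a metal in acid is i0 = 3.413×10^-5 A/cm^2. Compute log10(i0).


i0 = 3.413×10^-5 A/cm^2
log10(i0) = -4.467

-4.467


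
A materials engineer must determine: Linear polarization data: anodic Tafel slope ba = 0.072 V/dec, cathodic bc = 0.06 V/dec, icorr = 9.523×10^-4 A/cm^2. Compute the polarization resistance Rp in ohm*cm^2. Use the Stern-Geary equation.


Apply the Stern-Geary equation: Rp = ba*bc / (2.303*icorr*(ba+bc))
ba*bc = 0.072*0.06 = 0.00432
ba+bc = 0.132; 2.303*icorr*(ba+bc) = 2.303*9.523×10^-4*0.132 = 2.8949539×10^-4
Rp = 0.00432 / 2.8949539×10^-4 = 14.9 ohm*cm^2

14.9 ohm*cm^2


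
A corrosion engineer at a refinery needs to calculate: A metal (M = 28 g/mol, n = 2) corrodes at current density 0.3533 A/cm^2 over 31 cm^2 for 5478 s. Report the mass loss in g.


Apply Faraday's law: m = i*A*t*M / (n*F)
Total charge passed Q = i*A*t = 0.3533*31*5478 = 59996.6994 C
m = Q*M/(n*F) = 59996.6994*28/(2*96485) = 8.7055 g

8.7055 g


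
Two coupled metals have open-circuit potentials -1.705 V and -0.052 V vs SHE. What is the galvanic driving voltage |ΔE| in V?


Driving voltage is the absolute potential difference.
|ΔE| = |-1.705 − (-0.052)| = 1.653 V

1.653 V


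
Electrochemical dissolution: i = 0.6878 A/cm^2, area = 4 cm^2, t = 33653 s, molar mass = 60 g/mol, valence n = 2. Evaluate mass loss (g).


Apply Faraday's law: m = i*A*t*M / (n*F)
Total charge passed Q = i*A*t = 0.6878*4*33653 = 92586.1336 C
m = Q*M/(n*F) = 92586.1336*60/(2*96485) = 28.788 g

28.788 g


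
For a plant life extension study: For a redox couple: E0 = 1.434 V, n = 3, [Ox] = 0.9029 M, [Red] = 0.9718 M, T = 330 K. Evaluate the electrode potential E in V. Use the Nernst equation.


Apply the Nernst equation: E = E0 + (RT/nF)*ln([Ox]/[Red])
Step 1: RT/nF = 8.314*330/(3*96485) = 0.00947857 V
Step 2: [Ox]/[Red] = 0.9029/0.9718 = 0.929101
Step 3: ln(0.929101) = -0.073538
Step 4: correction = 0.00947857 * -0.073538 = -0.0007 V
E = 1.434 + -0.0007 = 1.4333 V

1.4333 V


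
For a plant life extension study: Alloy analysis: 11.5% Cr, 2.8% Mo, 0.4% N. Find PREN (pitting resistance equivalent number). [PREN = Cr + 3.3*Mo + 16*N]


Apply the PREN formula: PREN = Cr + 3.3*Mo + 16*N
PREN = 11.5 + 3.3*2.8 + 16*0.4
PREN = 11.5 + 9.24 + 6.4 = 27.14

27.14


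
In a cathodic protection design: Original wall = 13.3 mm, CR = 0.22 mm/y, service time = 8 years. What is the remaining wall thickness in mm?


Remaining wall = original − CR × time
t = 13.3 − 0.22*8 = 13.3 − 1.76 = 11.54 mm

11.54 mm


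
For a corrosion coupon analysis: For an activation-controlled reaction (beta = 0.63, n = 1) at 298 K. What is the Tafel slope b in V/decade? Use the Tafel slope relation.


Apply the Tafel slope relation: b = 2.303*R*T/(beta*n*F)
Numerator: 2.303 * 8.314 * 298 = 5705.85
Denominator: 0.63 * 1 * 96485 = 60785.55
b = 5705.85 / 60785.55 = 0.0939 V/decade

0.0939 V/decade


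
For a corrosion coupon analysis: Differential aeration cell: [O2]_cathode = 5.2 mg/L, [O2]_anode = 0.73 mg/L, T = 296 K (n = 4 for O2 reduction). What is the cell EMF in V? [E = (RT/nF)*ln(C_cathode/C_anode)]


Apply the Nernst concentration-cell relation: E = (RT/nF)*ln(C_cathode/C_anode)
RT/nF = 8.314*296/(4*96485) = 0.00637649 V
ln(5.2/0.73) = 1.96337
E = 0.00637649 * 1.96337 = 0.01252 V

0.01252 V


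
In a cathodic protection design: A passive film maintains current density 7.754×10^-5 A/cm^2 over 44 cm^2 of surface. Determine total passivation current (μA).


I = i_pass * A, then convert A → μA (×10^6)
I = 7.754×10^-5 * 44 * 10^6 = 3411.76 μA

3411.76 μA


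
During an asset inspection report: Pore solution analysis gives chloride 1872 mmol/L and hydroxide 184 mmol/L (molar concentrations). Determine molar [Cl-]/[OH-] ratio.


Threshold parameter = [Cl-] / [OH-] (molar basis; both in mmol/L, so units cancel)
Ratio = 1872 / 184 = 10.17

10.17


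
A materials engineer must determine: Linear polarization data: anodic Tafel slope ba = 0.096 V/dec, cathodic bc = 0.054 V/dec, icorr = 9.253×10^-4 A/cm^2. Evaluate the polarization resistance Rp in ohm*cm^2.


Apply the Stern-Geary equation: Rp = ba*bc / (2.303*icorr*(ba+bc))
ba*bc = 0.096*0.054 = 0.005184
ba+bc = 0.15; 2.303*icorr*(ba+bc) = 2.303*9.253×10^-4*0.15 = 3.1964488×10^-4
Rp = 0.005184 / 3.1964488×10^-4 = 16.22 ohm*cm^2

16.22 ohm*cm^2


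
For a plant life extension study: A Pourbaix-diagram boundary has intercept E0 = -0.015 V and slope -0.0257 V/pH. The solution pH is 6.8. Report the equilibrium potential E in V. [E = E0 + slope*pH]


Apply the Pourbaix line equation: E = E0 + slope*pH
E = -0.015 + (-0.0257)*6.8 = -0.015 + (-0.17476) = -0.18976 V
Rounded to 4 decimal places: E = -0.1898 V

-0.1898 V


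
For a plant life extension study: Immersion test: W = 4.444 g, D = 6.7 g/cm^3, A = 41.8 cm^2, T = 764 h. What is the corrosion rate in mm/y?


Apply the mm/y weight-loss relation: CR = 87600 * W / (D * A * T)
Numerator: 87600 * 4.444 = 389294.4
Denominator: 6.7 * 41.8 * 764 = 213965.84
CR = 389294.4 / 213965.84 = 1.8194 mm/y

1.8194 mm/y


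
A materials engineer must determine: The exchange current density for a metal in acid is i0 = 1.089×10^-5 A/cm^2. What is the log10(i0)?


i0 = 1.089×10^-5 A/cm^2
log10(i0) = -4.963

-4.963


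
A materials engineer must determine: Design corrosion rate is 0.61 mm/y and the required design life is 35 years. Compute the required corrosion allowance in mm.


Corrosion allowance = CR × design life
CA = 0.61 * 35 = 21.35 mm

21.35 mm


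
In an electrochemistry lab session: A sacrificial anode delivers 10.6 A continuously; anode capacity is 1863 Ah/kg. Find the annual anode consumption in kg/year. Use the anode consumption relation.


Annual consumption = current * hours per year / capacity
Rate = 10.6 * 8760 / 1863 = 49.8 kg/year

49.8 kg/year


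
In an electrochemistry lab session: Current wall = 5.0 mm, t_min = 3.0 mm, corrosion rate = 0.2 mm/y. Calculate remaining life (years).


Apply the remaining-life relation: RL = (t_current − t_min) / CR
RL = (5.0 − 3.0) / 0.2 = 2.0 / 0.2 = 10.0 years

10.0 years


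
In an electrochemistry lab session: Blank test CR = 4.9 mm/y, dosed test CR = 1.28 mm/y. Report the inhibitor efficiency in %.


Apply the inhibitor-efficiency definition: IE = (CR_blank − CR_inh)/CR_blank × 100
IE = (4.9 − 1.28) / 4.9 × 100
IE = 3.62 / 4.9 × 100 = 73.9 %

73.9 %


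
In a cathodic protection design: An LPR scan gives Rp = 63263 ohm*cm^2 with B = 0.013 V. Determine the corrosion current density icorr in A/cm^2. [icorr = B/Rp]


Apply the Stern-Geary relation: icorr = B / Rp
icorr = 0.013 / 63263 = 2.055×10^-7 A/cm^2

2.055×10^-7 A/cm^2


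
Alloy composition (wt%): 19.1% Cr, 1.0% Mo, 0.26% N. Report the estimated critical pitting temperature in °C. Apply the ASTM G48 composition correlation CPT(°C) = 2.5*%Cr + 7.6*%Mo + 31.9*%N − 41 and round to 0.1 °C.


Apply the ASTM G48 empirical CPT estimate: CPT(°C) = 2.5*%Cr + 7.6*%Mo + 31.9*%N − 41
2.5*19.1 = 47.75; 7.6*1.0 = 7.6; 31.9*0.26 = 8.294
CPT = 47.75 + 7.6 + 8.294 − 41 = 22.644 °C
Rounded to 0.1 °C: CPT ≈ 22.6 °C

22.6 °C
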